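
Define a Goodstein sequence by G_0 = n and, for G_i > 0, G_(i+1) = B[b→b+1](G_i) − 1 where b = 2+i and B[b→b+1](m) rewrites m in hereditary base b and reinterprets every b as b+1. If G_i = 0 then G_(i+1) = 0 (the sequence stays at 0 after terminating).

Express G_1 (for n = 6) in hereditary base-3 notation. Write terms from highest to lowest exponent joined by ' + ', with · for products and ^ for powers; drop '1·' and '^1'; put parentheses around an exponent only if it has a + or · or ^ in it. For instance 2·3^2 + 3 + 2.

3^3 + 2

G_0 = 6. HB_2(6) = 2^2 + 2. Bump = 30. G_1 = 29.
G_1 = 29. HB_3(29) = 3^3 + 2. Bump = 258. G_2 = 257.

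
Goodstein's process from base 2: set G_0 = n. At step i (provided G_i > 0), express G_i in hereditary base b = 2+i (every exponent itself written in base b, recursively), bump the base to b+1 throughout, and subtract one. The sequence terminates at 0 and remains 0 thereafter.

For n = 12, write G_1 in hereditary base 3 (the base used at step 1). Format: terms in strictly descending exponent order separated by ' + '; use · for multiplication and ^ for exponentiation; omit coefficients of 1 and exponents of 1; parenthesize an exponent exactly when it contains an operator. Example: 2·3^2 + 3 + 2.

3^(3 + 1) + 2·3^2 + 2·3 + 2

base 2: 12 = 2^(2 + 1) + 2^2; at 3: 3^(3 + 1) + 3^3 = 108; next = 107
base 3: 107 = 3^(3 + 1) + 2·3^2 + 2·3 + 2; at 4: 4^(4 + 1) + 2·4^2 + 2·4 + 2 = 1066; next = 1065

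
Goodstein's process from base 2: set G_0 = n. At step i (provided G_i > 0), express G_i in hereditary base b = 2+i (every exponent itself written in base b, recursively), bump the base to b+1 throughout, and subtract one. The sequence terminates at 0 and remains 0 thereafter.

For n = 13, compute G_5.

base 2: 13 = 2^(2 + 1) + 2^2 + 1; at 3: 3^(3 + 1) + 3^3 + 1 = 109; next = 108
base 3: 108 = 3^(3 + 1) + 3^3; at 4: 4^(4 + 1) + 4^4 = 1280; next = 1279
base 4: 1279 = 4^(4 + 1) + 3·4^3 + 3·4^2 + 3·4 + 3; at 5: 5^(5 + 1) + 3·5^3 + 3·5^2 + 3·5 + 3 = 16093; next = 16092
base 5: 16092 = 5^(5 + 1) + 3·5^3 + 3·5^2 + 3·5 + 2; at 6: 6^(6 + 1) + 3·6^3 + 3·6^2 + 3·6 + 2 = 280712; next = 280711
base 6: 280711 = 6^(6 + 1) + 3·6^3 + 3·6^2 + 3·6 + 1; at 7: 7^(7 + 1) + 3·7^3 + 3·7^2 + 3·7 + 1 = 5765999; next = 5765998
base 7: 5765998 = 7^(7 + 1) + 3·7^3 + 3·7^2 + 3·7; at 8: 8^(8 + 1) + 3·8^3 + 3·8^2 + 3·8 = 134219480; next = 134219479

5765998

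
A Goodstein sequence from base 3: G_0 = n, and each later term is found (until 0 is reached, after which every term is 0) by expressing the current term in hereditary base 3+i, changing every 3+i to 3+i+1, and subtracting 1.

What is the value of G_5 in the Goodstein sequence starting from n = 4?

(0) 4|_3 = 3 + 1 ↦ 4 + 1|_4 = 5 ⇒ 4
(1) 4|_4 = 4 ↦ 5|_5 = 5 ⇒ 4
(2) 4|_5 = 4 ↦ 4|_6 = 4 ⇒ 3
(3) 3|_6 = 3 ↦ 3|_7 = 3 ⇒ 2
(4) 2|_7 = 2 ↦ 2|_8 = 2 ⇒ 1
(5) 1|_8 = 1 ↦ 1|_9 = 1 ⇒ 0

1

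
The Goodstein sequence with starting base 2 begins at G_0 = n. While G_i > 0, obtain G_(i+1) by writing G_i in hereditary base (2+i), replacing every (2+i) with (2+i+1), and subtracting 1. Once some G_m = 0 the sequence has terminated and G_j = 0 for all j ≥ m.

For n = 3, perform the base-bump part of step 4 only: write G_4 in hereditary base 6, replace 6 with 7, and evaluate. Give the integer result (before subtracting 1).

G_0=3  [base 2] 2 + 1  →[2↦3]→  3 + 1 = 4  −1 ⇒ G_1=3
G_1=3  [base 3] 3  →[3↦4]→  4 = 4  −1 ⇒ G_2=3
G_2=3  [base 4] 3  →[4↦5]→  3 = 3  −1 ⇒ G_3=2
G_3=2  [base 5] 2  →[5↦6]→  2 = 2  −1 ⇒ G_4=1

1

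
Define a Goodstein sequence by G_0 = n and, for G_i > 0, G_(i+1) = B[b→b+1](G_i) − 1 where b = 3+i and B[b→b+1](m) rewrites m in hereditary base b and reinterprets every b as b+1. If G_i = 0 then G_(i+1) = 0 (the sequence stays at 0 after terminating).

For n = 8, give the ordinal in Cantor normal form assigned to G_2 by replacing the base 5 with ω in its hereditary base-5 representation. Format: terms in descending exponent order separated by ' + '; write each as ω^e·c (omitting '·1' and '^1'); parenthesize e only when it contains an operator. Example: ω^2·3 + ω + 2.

G_0=8  [base 3] 2·3 + 2  →[3↦4]→  2·4 + 2 = 10  −1 ⇒ G_1=9
G_1=9  [base 4] 2·4 + 1  →[4↦5]→  2·5 + 1 = 11  −1 ⇒ G_2=10
G_2=10  [base 5] 2·5  →[5↦6]→  2·6 = 12  −1 ⇒ G_3=11

ω·2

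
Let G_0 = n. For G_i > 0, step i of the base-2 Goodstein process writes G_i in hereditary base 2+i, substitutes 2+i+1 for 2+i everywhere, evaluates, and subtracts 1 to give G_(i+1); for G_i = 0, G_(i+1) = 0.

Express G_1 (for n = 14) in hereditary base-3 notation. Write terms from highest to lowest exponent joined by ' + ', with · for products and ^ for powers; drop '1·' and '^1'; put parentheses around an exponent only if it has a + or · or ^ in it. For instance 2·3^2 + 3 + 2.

3^(3 + 1) + 3^3 + 2

i=0: 14 = 2^(2 + 1) + 2^2 + 2 (b=2); 2→3: 3^(3 + 1) + 3^3 + 3 = 111; 111−1 = 110
i=1: 110 = 3^(3 + 1) + 3^3 + 2 (b=3); 3→4: 4^(4 + 1) + 4^4 + 2 = 1282; 1282−1 = 1281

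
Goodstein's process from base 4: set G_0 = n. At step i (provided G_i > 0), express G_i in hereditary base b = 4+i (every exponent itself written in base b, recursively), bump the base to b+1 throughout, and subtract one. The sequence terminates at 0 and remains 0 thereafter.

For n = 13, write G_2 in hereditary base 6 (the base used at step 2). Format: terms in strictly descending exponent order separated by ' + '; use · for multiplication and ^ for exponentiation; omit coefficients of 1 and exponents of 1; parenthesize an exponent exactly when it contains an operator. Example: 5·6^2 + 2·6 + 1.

2·6 + 5

[0] 13 ≡ 3·4 + 1 (base 4). Lift 5: 16. −1: 15.
[1] 15 ≡ 3·5 (base 5). Lift 6: 18. −1: 17.
[2] 17 ≡ 2·6 + 5 (base 6). Lift 7: 19. −1: 18.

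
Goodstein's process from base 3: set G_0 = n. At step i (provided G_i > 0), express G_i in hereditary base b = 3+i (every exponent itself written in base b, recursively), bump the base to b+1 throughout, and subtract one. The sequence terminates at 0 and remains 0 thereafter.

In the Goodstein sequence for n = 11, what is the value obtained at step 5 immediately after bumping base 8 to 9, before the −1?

48

[0] 11 ≡ 3^2 + 2 (base 3). Lift 4: 18. −1: 17.
[1] 17 ≡ 4^2 + 1 (base 4). Lift 5: 26. −1: 25.
[2] 25 ≡ 5^2 (base 5). Lift 6: 36. −1: 35.
[3] 35 ≡ 5·6 + 5 (base 6). Lift 7: 40. −1: 39.
[4] 39 ≡ 5·7 + 4 (base 7). Lift 8: 44. −1: 43.
[5] 43 ≡ 5·8 + 3 (base 8). Lift 9: 48. −1: 47.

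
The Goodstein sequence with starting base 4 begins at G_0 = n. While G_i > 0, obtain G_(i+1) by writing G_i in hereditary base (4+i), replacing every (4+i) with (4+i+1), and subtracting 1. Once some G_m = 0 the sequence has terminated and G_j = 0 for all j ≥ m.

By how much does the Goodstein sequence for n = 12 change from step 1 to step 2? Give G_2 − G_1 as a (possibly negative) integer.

1

i=0: 12 = 3·4 (b=4); 4→5: 3·5 = 15; 15−1 = 14
i=1: 14 = 2·5 + 4 (b=5); 5→6: 2·6 + 4 = 16; 16−1 = 15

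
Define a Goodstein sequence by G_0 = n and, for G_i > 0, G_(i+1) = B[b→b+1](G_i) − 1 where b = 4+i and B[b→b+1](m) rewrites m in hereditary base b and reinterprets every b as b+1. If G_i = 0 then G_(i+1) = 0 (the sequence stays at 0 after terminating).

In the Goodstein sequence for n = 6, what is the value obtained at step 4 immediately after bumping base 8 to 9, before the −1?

5

(0) 6|_4 = 4 + 2 ↦ 5 + 2|_5 = 7 ⇒ 6
(1) 6|_5 = 5 + 1 ↦ 6 + 1|_6 = 7 ⇒ 6
(2) 6|_6 = 6 ↦ 7|_7 = 7 ⇒ 6
(3) 6|_7 = 6 ↦ 6|_8 = 6 ⇒ 5
(4) 5|_8 = 5 ↦ 5|_9 = 5 ⇒ 4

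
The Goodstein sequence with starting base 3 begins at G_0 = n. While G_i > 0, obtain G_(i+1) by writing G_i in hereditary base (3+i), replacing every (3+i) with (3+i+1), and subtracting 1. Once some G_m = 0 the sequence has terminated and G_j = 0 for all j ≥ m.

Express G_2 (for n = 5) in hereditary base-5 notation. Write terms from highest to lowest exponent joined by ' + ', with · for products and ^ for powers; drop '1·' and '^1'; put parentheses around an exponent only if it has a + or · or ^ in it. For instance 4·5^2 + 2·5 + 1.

5

G_0=5  [base 3] 3 + 2  →[3↦4]→  4 + 2 = 6  −1 ⇒ G_1=5
G_1=5  [base 4] 4 + 1  →[4↦5]→  5 + 1 = 6  −1 ⇒ G_2=5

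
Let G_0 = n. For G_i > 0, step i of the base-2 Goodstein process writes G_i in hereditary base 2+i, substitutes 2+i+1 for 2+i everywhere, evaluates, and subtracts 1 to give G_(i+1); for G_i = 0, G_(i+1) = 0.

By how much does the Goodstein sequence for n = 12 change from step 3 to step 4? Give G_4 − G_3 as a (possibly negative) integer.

264334

12 —HB2→ 2^(2 + 1) + 2^2 —bump→ 3^(3 + 1) + 3^3 = 108 —(−1)→ 107
107 —HB3→ 3^(3 + 1) + 2·3^2 + 2·3 + 2 —bump→ 4^(4 + 1) + 2·4^2 + 2·4 + 2 = 1066 —(−1)→ 1065
1065 —HB4→ 4^(4 + 1) + 2·4^2 + 2·4 + 1 —bump→ 5^(5 + 1) + 2·5^2 + 2·5 + 1 = 15686 —(−1)→ 15685
15685 —HB5→ 5^(5 + 1) + 2·5^2 + 2·5 —bump→ 6^(6 + 1) + 2·6^2 + 2·6 = 280020 —(−1)→ 280019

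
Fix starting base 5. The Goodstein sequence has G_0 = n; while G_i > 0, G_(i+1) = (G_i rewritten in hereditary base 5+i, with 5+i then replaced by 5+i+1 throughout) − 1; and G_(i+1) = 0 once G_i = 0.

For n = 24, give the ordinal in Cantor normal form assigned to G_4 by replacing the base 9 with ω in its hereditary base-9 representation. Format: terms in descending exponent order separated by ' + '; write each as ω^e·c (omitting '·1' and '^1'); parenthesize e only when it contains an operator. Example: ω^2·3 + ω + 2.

24 —HB5→ 4·5 + 4 —bump→ 4·6 + 4 = 28 —(−1)→ 27
27 —HB6→ 4·6 + 3 —bump→ 4·7 + 3 = 31 —(−1)→ 30
30 —HB7→ 4·7 + 2 —bump→ 4·8 + 2 = 34 —(−1)→ 33
33 —HB8→ 4·8 + 1 —bump→ 4·9 + 1 = 37 —(−1)→ 36
36 —HB9→ 4·9 —bump→ 4·10 = 40 —(−1)→ 39

ω·4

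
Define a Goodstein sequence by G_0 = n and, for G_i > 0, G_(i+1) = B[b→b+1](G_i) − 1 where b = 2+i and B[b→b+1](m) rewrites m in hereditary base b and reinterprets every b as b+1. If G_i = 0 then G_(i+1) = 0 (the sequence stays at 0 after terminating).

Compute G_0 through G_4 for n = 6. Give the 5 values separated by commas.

(0) 6|_2 = 2^2 + 2 ↦ 3^3 + 3|_3 = 30 ⇒ 29
(1) 29|_3 = 3^3 + 2 ↦ 4^4 + 2|_4 = 258 ⇒ 257
(2) 257|_4 = 4^4 + 1 ↦ 5^5 + 1|_5 = 3126 ⇒ 3125
(3) 3125|_5 = 5^5 ↦ 6^6|_6 = 46656 ⇒ 46655

6, 29, 257, 3125, 46655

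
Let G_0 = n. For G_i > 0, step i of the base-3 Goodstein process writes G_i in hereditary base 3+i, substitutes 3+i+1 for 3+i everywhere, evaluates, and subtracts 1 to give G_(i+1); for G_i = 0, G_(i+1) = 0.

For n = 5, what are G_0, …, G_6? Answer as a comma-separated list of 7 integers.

i=0: 5 = 3 + 2 (b=3); 3→4: 4 + 2 = 6; 6−1 = 5
i=1: 5 = 4 + 1 (b=4); 4→5: 5 + 1 = 6; 6−1 = 5
i=2: 5 = 5 (b=5); 5→6: 6 = 6; 6−1 = 5
i=3: 5 = 5 (b=6); 6→7: 5 = 5; 5−1 = 4
i=4: 4 = 4 (b=7); 7→8: 4 = 4; 4−1 = 3
i=5: 3 = 3 (b=8); 8→9: 3 = 3; 3−1 = 2

5, 5, 5, 5, 4, 3, 2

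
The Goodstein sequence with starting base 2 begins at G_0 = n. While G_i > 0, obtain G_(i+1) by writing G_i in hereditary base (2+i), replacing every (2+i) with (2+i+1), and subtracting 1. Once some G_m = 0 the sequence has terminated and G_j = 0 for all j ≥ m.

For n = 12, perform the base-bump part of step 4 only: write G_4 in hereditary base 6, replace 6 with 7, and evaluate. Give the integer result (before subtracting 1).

i=0: 12 = 2^(2 + 1) + 2^2 (b=2); 2→3: 3^(3 + 1) + 3^3 = 108; 108−1 = 107
i=1: 107 = 3^(3 + 1) + 2·3^2 + 2·3 + 2 (b=3); 3→4: 4^(4 + 1) + 2·4^2 + 2·4 + 2 = 1066; 1066−1 = 1065
i=2: 1065 = 4^(4 + 1) + 2·4^2 + 2·4 + 1 (b=4); 4→5: 5^(5 + 1) + 2·5^2 + 2·5 + 1 = 15686; 15686−1 = 15685
i=3: 15685 = 5^(5 + 1) + 2·5^2 + 2·5 (b=5); 5→6: 6^(6 + 1) + 2·6^2 + 2·6 = 280020; 280020−1 = 280019
i=4: 280019 = 6^(6 + 1) + 2·6^2 + 6 + 5 (b=6); 6→7: 7^(7 + 1) + 2·7^2 + 7 + 5 = 5764911; 5764911−1 = 5764910

5764911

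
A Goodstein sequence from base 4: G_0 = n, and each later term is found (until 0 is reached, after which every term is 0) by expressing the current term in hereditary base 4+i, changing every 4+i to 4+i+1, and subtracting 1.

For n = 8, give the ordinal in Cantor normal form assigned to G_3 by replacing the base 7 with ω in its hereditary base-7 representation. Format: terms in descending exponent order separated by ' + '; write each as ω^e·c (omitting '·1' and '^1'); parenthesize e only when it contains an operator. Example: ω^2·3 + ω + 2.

ω + 2

[0] 8 ≡ 2·4 (base 4). Lift 5: 10. −1: 9.
[1] 9 ≡ 5 + 4 (base 5). Lift 6: 10. −1: 9.
[2] 9 ≡ 6 + 3 (base 6). Lift 7: 10. −1: 9.
[3] 9 ≡ 7 + 2 (base 7). Lift 8: 10. −1: 9.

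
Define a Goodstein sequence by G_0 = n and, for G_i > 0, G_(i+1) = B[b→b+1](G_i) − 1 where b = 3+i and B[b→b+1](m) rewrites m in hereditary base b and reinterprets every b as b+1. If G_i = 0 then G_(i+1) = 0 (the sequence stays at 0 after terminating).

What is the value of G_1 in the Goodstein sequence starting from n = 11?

17

base 3: 11 = 3^2 + 2; at 4: 4^2 + 2 = 18; next = 17
base 4: 17 = 4^2 + 1; at 5: 5^2 + 1 = 26; next = 25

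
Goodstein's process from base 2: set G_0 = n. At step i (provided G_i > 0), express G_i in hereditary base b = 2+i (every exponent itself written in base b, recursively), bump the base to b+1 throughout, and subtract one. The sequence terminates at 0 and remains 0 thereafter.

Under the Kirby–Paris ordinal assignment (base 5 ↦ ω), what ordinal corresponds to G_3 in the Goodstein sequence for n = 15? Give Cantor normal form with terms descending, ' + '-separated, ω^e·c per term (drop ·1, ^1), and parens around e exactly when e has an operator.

(0) 15|_2 = 2^(2 + 1) + 2^2 + 2 + 1 ↦ 3^(3 + 1) + 3^3 + 3 + 1|_3 = 112 ⇒ 111
(1) 111|_3 = 3^(3 + 1) + 3^3 + 3 ↦ 4^(4 + 1) + 4^4 + 4|_4 = 1284 ⇒ 1283
(2) 1283|_4 = 4^(4 + 1) + 4^4 + 3 ↦ 5^(5 + 1) + 5^5 + 3|_5 = 18753 ⇒ 18752
(3) 18752|_5 = 5^(5 + 1) + 5^5 + 2 ↦ 6^(6 + 1) + 6^6 + 2|_6 = 326594 ⇒ 326593

ω^(ω + 1) + ω^ω + 2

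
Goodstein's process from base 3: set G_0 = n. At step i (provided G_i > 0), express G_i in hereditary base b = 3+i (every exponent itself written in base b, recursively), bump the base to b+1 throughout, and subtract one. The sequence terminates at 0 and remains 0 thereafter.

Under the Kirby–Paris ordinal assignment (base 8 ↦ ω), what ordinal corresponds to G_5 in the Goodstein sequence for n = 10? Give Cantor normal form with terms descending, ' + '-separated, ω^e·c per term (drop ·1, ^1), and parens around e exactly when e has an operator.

G_0 = 10. HB_3(10) = 3^2 + 1. Bump = 17. G_1 = 16.
G_1 = 16. HB_4(16) = 4^2. Bump = 25. G_2 = 24.
G_2 = 24. HB_5(24) = 4·5 + 4. Bump = 28. G_3 = 27.
G_3 = 27. HB_6(27) = 4·6 + 3. Bump = 31. G_4 = 30.
G_4 = 30. HB_7(30) = 4·7 + 2. Bump = 34. G_5 = 33.

ω·4 + 1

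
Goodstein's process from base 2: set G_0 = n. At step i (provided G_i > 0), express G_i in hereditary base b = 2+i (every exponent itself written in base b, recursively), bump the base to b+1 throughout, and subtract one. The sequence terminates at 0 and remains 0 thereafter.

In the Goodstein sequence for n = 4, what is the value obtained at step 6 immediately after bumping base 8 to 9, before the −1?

G_0=4  [base 2] 2^2  →[2↦3]→  3^3 = 27  −1 ⇒ G_1=26
G_1=26  [base 3] 2·3^2 + 2·3 + 2  →[3↦4]→  2·4^2 + 2·4 + 2 = 42  −1 ⇒ G_2=41
G_2=41  [base 4] 2·4^2 + 2·4 + 1  →[4↦5]→  2·5^2 + 2·5 + 1 = 61  −1 ⇒ G_3=60
G_3=60  [base 5] 2·5^2 + 2·5  →[5↦6]→  2·6^2 + 2·6 = 84  −1 ⇒ G_4=83
G_4=83  [base 6] 2·6^2 + 6 + 5  →[6↦7]→  2·7^2 + 7 + 5 = 110  −1 ⇒ G_5=109
G_5=109  [base 7] 2·7^2 + 7 + 4  →[7↦8]→  2·8^2 + 8 + 4 = 140  −1 ⇒ G_6=139

174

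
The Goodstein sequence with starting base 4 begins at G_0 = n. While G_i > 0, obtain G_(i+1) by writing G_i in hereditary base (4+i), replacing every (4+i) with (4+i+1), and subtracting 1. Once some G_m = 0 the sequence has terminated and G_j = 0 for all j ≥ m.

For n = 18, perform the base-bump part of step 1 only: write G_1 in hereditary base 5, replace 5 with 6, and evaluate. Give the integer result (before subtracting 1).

18 —HB4→ 4^2 + 2 —bump→ 5^2 + 2 = 27 —(−1)→ 26
26 —HB5→ 5^2 + 1 —bump→ 6^2 + 1 = 37 —(−1)→ 36

37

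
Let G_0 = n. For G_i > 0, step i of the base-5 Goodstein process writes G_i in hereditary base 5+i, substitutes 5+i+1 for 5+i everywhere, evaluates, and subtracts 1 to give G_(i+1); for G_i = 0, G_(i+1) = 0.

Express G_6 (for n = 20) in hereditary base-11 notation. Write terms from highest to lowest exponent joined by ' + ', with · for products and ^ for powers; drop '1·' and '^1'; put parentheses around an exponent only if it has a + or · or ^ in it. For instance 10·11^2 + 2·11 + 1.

3·11

G_0=20  [base 5] 4·5  →[5↦6]→  4·6 = 24  −1 ⇒ G_1=23
G_1=23  [base 6] 3·6 + 5  →[6↦7]→  3·7 + 5 = 26  −1 ⇒ G_2=25
G_2=25  [base 7] 3·7 + 4  →[7↦8]→  3·8 + 4 = 28  −1 ⇒ G_3=27
G_3=27  [base 8] 3·8 + 3  →[8↦9]→  3·9 + 3 = 30  −1 ⇒ G_4=29
G_4=29  [base 9] 3·9 + 2  →[9↦10]→  3·10 + 2 = 32  −1 ⇒ G_5=31
G_5=31  [base 10] 3·10 + 1  →[10↦11]→  3·11 + 1 = 34  −1 ⇒ G_6=33
G_6=33  [base 11] 3·11  →[11↦12]→  3·12 = 36  −1 ⇒ G_7=35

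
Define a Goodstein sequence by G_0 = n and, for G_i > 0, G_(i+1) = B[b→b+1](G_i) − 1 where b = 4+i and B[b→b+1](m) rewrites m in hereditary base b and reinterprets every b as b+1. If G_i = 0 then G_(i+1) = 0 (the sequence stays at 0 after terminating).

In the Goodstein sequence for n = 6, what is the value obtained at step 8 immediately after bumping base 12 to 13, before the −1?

1

6 —HB4→ 4 + 2 —bump→ 5 + 2 = 7 —(−1)→ 6
6 —HB5→ 5 + 1 —bump→ 6 + 1 = 7 —(−1)→ 6
6 —HB6→ 6 —bump→ 7 = 7 —(−1)→ 6
6 —HB7→ 6 —bump→ 6 = 6 —(−1)→ 5
5 —HB8→ 5 —bump→ 5 = 5 —(−1)→ 4
4 —HB9→ 4 —bump→ 4 = 4 —(−1)→ 3
3 —HB10→ 3 —bump→ 3 = 3 —(−1)→ 2
2 —HB11→ 2 —bump→ 2 = 2 —(−1)→ 1
1 —HB12→ 1 —bump→ 1 = 1 —(−1)→ 0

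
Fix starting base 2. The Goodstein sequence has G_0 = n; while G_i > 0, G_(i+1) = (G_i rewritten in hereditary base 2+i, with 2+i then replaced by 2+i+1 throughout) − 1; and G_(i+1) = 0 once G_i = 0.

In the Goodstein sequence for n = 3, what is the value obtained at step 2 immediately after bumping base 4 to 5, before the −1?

3

G_0 = 3. HB_2(3) = 2 + 1. Bump = 4. G_1 = 3.
G_1 = 3. HB_3(3) = 3. Bump = 4. G_2 = 3.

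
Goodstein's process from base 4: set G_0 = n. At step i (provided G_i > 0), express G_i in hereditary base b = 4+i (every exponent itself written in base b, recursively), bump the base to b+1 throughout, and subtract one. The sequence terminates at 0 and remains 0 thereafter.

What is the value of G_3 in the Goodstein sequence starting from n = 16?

30

G_0 = 16. HB_4(16) = 4^2. Bump = 25. G_1 = 24.
G_1 = 24. HB_5(24) = 4·5 + 4. Bump = 28. G_2 = 27.
G_2 = 27. HB_6(27) = 4·6 + 3. Bump = 31. G_3 = 30.
G_3 = 30. HB_7(30) = 4·7 + 2. Bump = 34. G_4 = 33.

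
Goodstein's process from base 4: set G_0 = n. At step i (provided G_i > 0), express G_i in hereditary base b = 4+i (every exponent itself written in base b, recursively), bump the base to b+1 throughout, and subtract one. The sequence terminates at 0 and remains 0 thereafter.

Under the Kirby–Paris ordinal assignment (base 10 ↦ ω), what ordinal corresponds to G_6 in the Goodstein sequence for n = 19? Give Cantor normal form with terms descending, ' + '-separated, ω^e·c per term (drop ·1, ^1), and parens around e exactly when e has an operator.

ω·7 + 5

(0) 19|_4 = 4^2 + 3 ↦ 5^2 + 3|_5 = 28 ⇒ 27
(1) 27|_5 = 5^2 + 2 ↦ 6^2 + 2|_6 = 38 ⇒ 37
(2) 37|_6 = 6^2 + 1 ↦ 7^2 + 1|_7 = 50 ⇒ 49
(3) 49|_7 = 7^2 ↦ 8^2|_8 = 64 ⇒ 63
(4) 63|_8 = 7·8 + 7 ↦ 7·9 + 7|_9 = 70 ⇒ 69
(5) 69|_9 = 7·9 + 6 ↦ 7·10 + 6|_10 = 76 ⇒ 75
(6) 75|_10 = 7·10 + 5 ↦ 7·11 + 5|_11 = 82 ⇒ 81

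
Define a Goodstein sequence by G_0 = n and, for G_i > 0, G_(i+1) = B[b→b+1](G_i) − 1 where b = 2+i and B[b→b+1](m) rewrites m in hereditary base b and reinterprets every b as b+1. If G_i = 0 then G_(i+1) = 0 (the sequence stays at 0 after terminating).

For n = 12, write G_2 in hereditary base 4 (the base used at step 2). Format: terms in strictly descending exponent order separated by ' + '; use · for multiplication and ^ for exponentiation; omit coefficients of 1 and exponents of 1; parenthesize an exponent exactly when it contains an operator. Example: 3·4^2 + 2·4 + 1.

(0) 12|_2 = 2^(2 + 1) + 2^2 ↦ 3^(3 + 1) + 3^3|_3 = 108 ⇒ 107
(1) 107|_3 = 3^(3 + 1) + 2·3^2 + 2·3 + 2 ↦ 4^(4 + 1) + 2·4^2 + 2·4 + 2|_4 = 1066 ⇒ 1065

4^(4 + 1) + 2·4^2 + 2·4 + 1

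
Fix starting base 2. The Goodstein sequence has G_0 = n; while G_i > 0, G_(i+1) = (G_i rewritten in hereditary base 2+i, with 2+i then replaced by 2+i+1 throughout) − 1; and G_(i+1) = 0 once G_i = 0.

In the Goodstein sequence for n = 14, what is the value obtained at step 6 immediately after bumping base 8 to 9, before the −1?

14 —HB2→ 2^(2 + 1) + 2^2 + 2 —bump→ 3^(3 + 1) + 3^3 + 3 = 111 —(−1)→ 110
110 —HB3→ 3^(3 + 1) + 3^3 + 2 —bump→ 4^(4 + 1) + 4^4 + 2 = 1282 —(−1)→ 1281
1281 —HB4→ 4^(4 + 1) + 4^4 + 1 —bump→ 5^(5 + 1) + 5^5 + 1 = 18751 —(−1)→ 18750
18750 —HB5→ 5^(5 + 1) + 5^5 —bump→ 6^(6 + 1) + 6^6 = 326592 —(−1)→ 326591
326591 —HB6→ 6^(6 + 1) + 5·6^5 + 5·6^4 + 5·6^3 + 5·6^2 + 5·6 + 5 —bump→ 7^(7 + 1) + 5·7^5 + 5·7^4 + 5·7^3 + 5·7^2 + 5·7 + 5 = 5862841 —(−1)→ 5862840
5862840 —HB7→ 7^(7 + 1) + 5·7^5 + 5·7^4 + 5·7^3 + 5·7^2 + 5·7 + 4 —bump→ 8^(8 + 1) + 5·8^5 + 5·8^4 + 5·8^3 + 5·8^2 + 5·8 + 4 = 134404972 —(−1)→ 134404971
134404971 —HB8→ 8^(8 + 1) + 5·8^5 + 5·8^4 + 5·8^3 + 5·8^2 + 5·8 + 3 —bump→ 9^(9 + 1) + 5·9^5 + 5·9^4 + 5·9^3 + 5·9^2 + 5·9 + 3 = 3487116549 —(−1)→ 3487116548

3487116549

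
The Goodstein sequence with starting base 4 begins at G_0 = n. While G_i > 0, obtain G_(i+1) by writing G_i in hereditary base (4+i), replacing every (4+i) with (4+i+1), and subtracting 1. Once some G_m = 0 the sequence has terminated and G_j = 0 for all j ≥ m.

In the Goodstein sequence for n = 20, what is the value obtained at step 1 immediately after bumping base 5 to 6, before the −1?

20 —HB4→ 4^2 + 4 —bump→ 5^2 + 5 = 30 —(−1)→ 29
29 —HB5→ 5^2 + 4 —bump→ 6^2 + 4 = 40 —(−1)→ 39

40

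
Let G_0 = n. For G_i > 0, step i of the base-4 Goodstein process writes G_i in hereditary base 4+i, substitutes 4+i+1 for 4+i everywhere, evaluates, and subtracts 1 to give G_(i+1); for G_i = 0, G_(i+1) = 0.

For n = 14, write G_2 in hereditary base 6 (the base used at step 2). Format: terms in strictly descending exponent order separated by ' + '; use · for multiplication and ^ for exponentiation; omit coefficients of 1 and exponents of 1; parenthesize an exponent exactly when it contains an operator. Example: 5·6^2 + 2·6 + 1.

i=0: 14 = 3·4 + 2 (b=4); 4→5: 3·5 + 2 = 17; 17−1 = 16
i=1: 16 = 3·5 + 1 (b=5); 5→6: 3·6 + 1 = 19; 19−1 = 18
i=2: 18 = 3·6 (b=6); 6→7: 3·7 = 21; 21−1 = 20

3·6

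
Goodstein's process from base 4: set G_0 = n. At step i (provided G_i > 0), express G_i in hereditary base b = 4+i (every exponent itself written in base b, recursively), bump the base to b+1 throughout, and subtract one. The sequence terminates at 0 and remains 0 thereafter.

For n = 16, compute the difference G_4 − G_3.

3

i=0: 16 = 4^2 (b=4); 4→5: 5^2 = 25; 25−1 = 24
i=1: 24 = 4·5 + 4 (b=5); 5→6: 4·6 + 4 = 28; 28−1 = 27
i=2: 27 = 4·6 + 3 (b=6); 6→7: 4·7 + 3 = 31; 31−1 = 30
i=3: 30 = 4·7 + 2 (b=7); 7→8: 4·8 + 2 = 34; 34−1 = 33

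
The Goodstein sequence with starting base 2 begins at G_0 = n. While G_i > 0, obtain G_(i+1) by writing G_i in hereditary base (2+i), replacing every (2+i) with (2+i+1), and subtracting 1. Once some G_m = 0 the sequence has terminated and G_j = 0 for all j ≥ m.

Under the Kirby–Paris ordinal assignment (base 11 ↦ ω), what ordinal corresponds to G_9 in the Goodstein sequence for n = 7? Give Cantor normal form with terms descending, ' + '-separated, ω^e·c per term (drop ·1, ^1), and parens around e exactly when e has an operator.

G_0=7  [base 2] 2^2 + 2 + 1  →[2↦3]→  3^3 + 3 + 1 = 31  −1 ⇒ G_1=30
G_1=30  [base 3] 3^3 + 3  →[3↦4]→  4^4 + 4 = 260  −1 ⇒ G_2=259
G_2=259  [base 4] 4^4 + 3  →[4↦5]→  5^5 + 3 = 3128  −1 ⇒ G_3=3127
G_3=3127  [base 5] 5^5 + 2  →[5↦6]→  6^6 + 2 = 46658  −1 ⇒ G_4=46657
G_4=46657  [base 6] 6^6 + 1  →[6↦7]→  7^7 + 1 = 823544  −1 ⇒ G_5=823543
G_5=823543  [base 7] 7^7  →[7↦8]→  8^8 = 16777216  −1 ⇒ G_6=16777215
G_6=16777215  [base 8] 7·8^7 + 7·8^6 + 7·8^5 + 7·8^4 + 7·8^3 + 7·8^2 + 7·8 + 7  →[8↦9]→  7·9^7 + 7·9^6 + 7·9^5 + 7·9^4 + 7·9^3 + 7·9^2 + 7·9 + 7 = 37665880  −1 ⇒ G_7=37665879
G_7=37665879  [base 9] 7·9^7 + 7·9^6 + 7·9^5 + 7·9^4 + 7·9^3 + 7·9^2 + 7·9 + 6  →[9↦10]→  7·10^7 + 7·10^6 + 7·10^5 + 7·10^4 + 7·10^3 + 7·10^2 + 7·10 + 6 = 77777776  −1 ⇒ G_8=77777775
G_8=77777775  [base 10] 7·10^7 + 7·10^6 + 7·10^5 + 7·10^4 + 7·10^3 + 7·10^2 + 7·10 + 5  →[10↦11]→  7·11^7 + 7·11^6 + 7·11^5 + 7·11^4 + 7·11^3 + 7·11^2 + 7·11 + 5 = 150051214  −1 ⇒ G_9=150051213

ω^7·7 + ω^6·7 + ω^5·7 + ω^4·7 + ω^3·7 + ω^2·7 + ω·7 + 4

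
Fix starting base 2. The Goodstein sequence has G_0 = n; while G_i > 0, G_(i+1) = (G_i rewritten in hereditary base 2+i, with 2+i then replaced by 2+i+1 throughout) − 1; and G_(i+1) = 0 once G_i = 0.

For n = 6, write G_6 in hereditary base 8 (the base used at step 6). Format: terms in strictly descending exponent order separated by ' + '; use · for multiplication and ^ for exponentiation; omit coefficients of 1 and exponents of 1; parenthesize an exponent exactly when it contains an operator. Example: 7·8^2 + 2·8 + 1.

[0] 6 ≡ 2^2 + 2 (base 2). Lift 3: 30. −1: 29.
[1] 29 ≡ 3^3 + 2 (base 3). Lift 4: 258. −1: 257.
[2] 257 ≡ 4^4 + 1 (base 4). Lift 5: 3126. −1: 3125.
[3] 3125 ≡ 5^5 (base 5). Lift 6: 46656. −1: 46655.
[4] 46655 ≡ 5·6^5 + 5·6^4 + 5·6^3 + 5·6^2 + 5·6 + 5 (base 6). Lift 7: 98040. −1: 98039.
[5] 98039 ≡ 5·7^5 + 5·7^4 + 5·7^3 + 5·7^2 + 5·7 + 4 (base 7). Lift 8: 187244. −1: 187243.
[6] 187243 ≡ 5·8^5 + 5·8^4 + 5·8^3 + 5·8^2 + 5·8 + 3 (base 8). Lift 9: 332148. −1: 332147.

5·8^5 + 5·8^4 + 5·8^3 + 5·8^2 + 5·8 + 3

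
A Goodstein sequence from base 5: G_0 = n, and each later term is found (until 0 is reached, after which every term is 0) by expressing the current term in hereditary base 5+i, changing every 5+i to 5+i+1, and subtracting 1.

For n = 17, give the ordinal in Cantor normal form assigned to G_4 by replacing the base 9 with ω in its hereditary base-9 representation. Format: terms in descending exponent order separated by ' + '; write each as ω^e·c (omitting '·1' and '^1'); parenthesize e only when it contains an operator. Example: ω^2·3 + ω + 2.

(0) 17|_5 = 3·5 + 2 ↦ 3·6 + 2|_6 = 20 ⇒ 19
(1) 19|_6 = 3·6 + 1 ↦ 3·7 + 1|_7 = 22 ⇒ 21
(2) 21|_7 = 3·7 ↦ 3·8|_8 = 24 ⇒ 23
(3) 23|_8 = 2·8 + 7 ↦ 2·9 + 7|_9 = 25 ⇒ 24
(4) 24|_9 = 2·9 + 6 ↦ 2·10 + 6|_10 = 26 ⇒ 25

ω·2 + 6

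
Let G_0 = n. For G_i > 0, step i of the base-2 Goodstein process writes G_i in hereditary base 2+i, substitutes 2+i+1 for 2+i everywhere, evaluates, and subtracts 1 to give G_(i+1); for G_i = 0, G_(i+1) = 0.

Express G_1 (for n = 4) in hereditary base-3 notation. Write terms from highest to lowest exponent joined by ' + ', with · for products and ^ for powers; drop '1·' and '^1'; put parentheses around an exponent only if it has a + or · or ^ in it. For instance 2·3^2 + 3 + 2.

G_0 = 4. HB_2(4) = 2^2. Bump = 27. G_1 = 26.
G_1 = 26. HB_3(26) = 2·3^2 + 2·3 + 2. Bump = 42. G_2 = 41.

2·3^2 + 2·3 + 2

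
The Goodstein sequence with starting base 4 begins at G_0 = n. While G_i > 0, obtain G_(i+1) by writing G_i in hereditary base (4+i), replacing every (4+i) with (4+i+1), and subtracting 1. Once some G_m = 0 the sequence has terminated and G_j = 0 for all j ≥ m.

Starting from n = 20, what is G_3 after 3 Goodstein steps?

51

[0] 20 ≡ 4^2 + 4 (base 4). Lift 5: 30. −1: 29.
[1] 29 ≡ 5^2 + 4 (base 5). Lift 6: 40. −1: 39.
[2] 39 ≡ 6^2 + 3 (base 6). Lift 7: 52. −1: 51.
[3] 51 ≡ 7^2 + 2 (base 7). Lift 8: 66. −1: 65.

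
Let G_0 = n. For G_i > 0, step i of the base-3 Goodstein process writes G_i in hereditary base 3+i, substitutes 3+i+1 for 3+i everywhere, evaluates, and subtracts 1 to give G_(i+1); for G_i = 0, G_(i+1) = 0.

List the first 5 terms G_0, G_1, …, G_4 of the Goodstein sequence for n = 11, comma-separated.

11, 17, 25, 35, 39

G_0=11  [base 3] 3^2 + 2  →[3↦4]→  4^2 + 2 = 18  −1 ⇒ G_1=17
G_1=17  [base 4] 4^2 + 1  →[4↦5]→  5^2 + 1 = 26  −1 ⇒ G_2=25
G_2=25  [base 5] 5^2  →[5↦6]→  6^2 = 36  −1 ⇒ G_3=35
G_3=35  [base 6] 5·6 + 5  →[6↦7]→  5·7 + 5 = 40  −1 ⇒ G_4=39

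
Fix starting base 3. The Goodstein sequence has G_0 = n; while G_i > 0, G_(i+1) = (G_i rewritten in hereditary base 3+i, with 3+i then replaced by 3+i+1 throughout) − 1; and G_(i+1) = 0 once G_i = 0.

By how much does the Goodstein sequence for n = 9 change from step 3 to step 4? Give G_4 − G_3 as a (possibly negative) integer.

9 —HB3→ 3^2 —bump→ 4^2 = 16 —(−1)→ 15
15 —HB4→ 3·4 + 3 —bump→ 3·5 + 3 = 18 —(−1)→ 17
17 —HB5→ 3·5 + 2 —bump→ 3·6 + 2 = 20 —(−1)→ 19
19 —HB6→ 3·6 + 1 —bump→ 3·7 + 1 = 22 —(−1)→ 21

2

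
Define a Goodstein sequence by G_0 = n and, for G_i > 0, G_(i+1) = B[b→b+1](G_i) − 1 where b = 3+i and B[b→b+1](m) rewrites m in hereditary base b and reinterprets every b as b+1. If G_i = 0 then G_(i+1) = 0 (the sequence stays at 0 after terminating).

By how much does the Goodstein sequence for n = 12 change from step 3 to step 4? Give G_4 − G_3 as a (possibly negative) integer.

i=0: 12 = 3^2 + 3 (b=3); 3→4: 4^2 + 4 = 20; 20−1 = 19
i=1: 19 = 4^2 + 3 (b=4); 4→5: 5^2 + 3 = 28; 28−1 = 27
i=2: 27 = 5^2 + 2 (b=5); 5→6: 6^2 + 2 = 38; 38−1 = 37
i=3: 37 = 6^2 + 1 (b=6); 6→7: 7^2 + 1 = 50; 50−1 = 49

12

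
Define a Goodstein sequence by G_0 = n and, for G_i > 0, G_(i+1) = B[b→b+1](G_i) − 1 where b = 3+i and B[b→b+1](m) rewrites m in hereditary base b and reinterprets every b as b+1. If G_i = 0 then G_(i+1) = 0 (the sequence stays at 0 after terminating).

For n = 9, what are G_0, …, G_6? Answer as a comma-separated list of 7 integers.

9, 15, 17, 19, 21, 23, 24

G_0 = 9. HB_3(9) = 3^2. Bump = 16. G_1 = 15.
G_1 = 15. HB_4(15) = 3·4 + 3. Bump = 18. G_2 = 17.
G_2 = 17. HB_5(17) = 3·5 + 2. Bump = 20. G_3 = 19.
G_3 = 19. HB_6(19) = 3·6 + 1. Bump = 22. G_4 = 21.
G_4 = 21. HB_7(21) = 3·7. Bump = 24. G_5 = 23.
G_5 = 23. HB_8(23) = 2·8 + 7. Bump = 25. G_6 = 24.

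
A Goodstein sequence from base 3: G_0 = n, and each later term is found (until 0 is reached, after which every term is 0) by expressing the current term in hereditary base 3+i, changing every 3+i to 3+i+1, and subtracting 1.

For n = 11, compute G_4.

base 3: 11 = 3^2 + 2; at 4: 4^2 + 2 = 18; next = 17
base 4: 17 = 4^2 + 1; at 5: 5^2 + 1 = 26; next = 25
base 5: 25 = 5^2; at 6: 6^2 = 36; next = 35
base 6: 35 = 5·6 + 5; at 7: 5·7 + 5 = 40; next = 39
base 7: 39 = 5·7 + 4; at 8: 5·8 + 4 = 44; next = 43

39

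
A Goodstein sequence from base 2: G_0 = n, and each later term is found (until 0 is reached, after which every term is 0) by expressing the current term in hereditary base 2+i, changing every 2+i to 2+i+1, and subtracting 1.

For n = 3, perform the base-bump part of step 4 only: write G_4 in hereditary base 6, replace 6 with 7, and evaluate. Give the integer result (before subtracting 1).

1

i=0: 3 = 2 + 1 (b=2); 2→3: 3 + 1 = 4; 4−1 = 3
i=1: 3 = 3 (b=3); 3→4: 4 = 4; 4−1 = 3
i=2: 3 = 3 (b=4); 4→5: 3 = 3; 3−1 = 2
i=3: 2 = 2 (b=5); 5→6: 2 = 2; 2−1 = 1
i=4: 1 = 1 (b=6); 6→7: 1 = 1; 1−1 = 0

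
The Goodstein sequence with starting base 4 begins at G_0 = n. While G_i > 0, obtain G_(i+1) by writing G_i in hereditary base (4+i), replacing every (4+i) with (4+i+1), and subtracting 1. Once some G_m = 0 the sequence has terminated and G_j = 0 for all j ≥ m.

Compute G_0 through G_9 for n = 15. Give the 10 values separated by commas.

15, 17, 19, 21, 23, 24, 25, 26, 27, 28

(0) 15|_4 = 3·4 + 3 ↦ 3·5 + 3|_5 = 18 ⇒ 17
(1) 17|_5 = 3·5 + 2 ↦ 3·6 + 2|_6 = 20 ⇒ 19
(2) 19|_6 = 3·6 + 1 ↦ 3·7 + 1|_7 = 22 ⇒ 21
(3) 21|_7 = 3·7 ↦ 3·8|_8 = 24 ⇒ 23
(4) 23|_8 = 2·8 + 7 ↦ 2·9 + 7|_9 = 25 ⇒ 24
(5) 24|_9 = 2·9 + 6 ↦ 2·10 + 6|_10 = 26 ⇒ 25
(6) 25|_10 = 2·10 + 5 ↦ 2·11 + 5|_11 = 27 ⇒ 26
(7) 26|_11 = 2·11 + 4 ↦ 2·12 + 4|_12 = 28 ⇒ 27
(8) 27|_12 = 2·12 + 3 ↦ 2·13 + 3|_13 = 29 ⇒ 28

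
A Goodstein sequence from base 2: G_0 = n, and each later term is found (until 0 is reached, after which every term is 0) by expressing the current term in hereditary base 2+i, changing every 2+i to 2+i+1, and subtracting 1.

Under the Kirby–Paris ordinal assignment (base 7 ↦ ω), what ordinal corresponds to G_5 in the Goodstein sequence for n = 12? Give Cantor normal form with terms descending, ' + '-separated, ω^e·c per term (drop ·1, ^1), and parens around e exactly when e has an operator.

G_0=12  [base 2] 2^(2 + 1) + 2^2  →[2↦3]→  3^(3 + 1) + 3^3 = 108  −1 ⇒ G_1=107
G_1=107  [base 3] 3^(3 + 1) + 2·3^2 + 2·3 + 2  →[3↦4]→  4^(4 + 1) + 2·4^2 + 2·4 + 2 = 1066  −1 ⇒ G_2=1065
G_2=1065  [base 4] 4^(4 + 1) + 2·4^2 + 2·4 + 1  →[4↦5]→  5^(5 + 1) + 2·5^2 + 2·5 + 1 = 15686  −1 ⇒ G_3=15685
G_3=15685  [base 5] 5^(5 + 1) + 2·5^2 + 2·5  →[5↦6]→  6^(6 + 1) + 2·6^2 + 2·6 = 280020  −1 ⇒ G_4=280019
G_4=280019  [base 6] 6^(6 + 1) + 2·6^2 + 6 + 5  →[6↦7]→  7^(7 + 1) + 2·7^2 + 7 + 5 = 5764911  −1 ⇒ G_5=5764910

ω^(ω + 1) + ω^2·2 + ω + 4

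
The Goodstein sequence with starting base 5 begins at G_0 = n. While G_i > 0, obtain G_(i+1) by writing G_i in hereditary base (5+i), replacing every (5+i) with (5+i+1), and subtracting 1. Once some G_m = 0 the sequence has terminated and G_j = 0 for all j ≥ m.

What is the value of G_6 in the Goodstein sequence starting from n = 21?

35

G_0=21  [base 5] 4·5 + 1  →[5↦6]→  4·6 + 1 = 25  −1 ⇒ G_1=24
G_1=24  [base 6] 4·6  →[6↦7]→  4·7 = 28  −1 ⇒ G_2=27
G_2=27  [base 7] 3·7 + 6  →[7↦8]→  3·8 + 6 = 30  −1 ⇒ G_3=29
G_3=29  [base 8] 3·8 + 5  →[8↦9]→  3·9 + 5 = 32  −1 ⇒ G_4=31
G_4=31  [base 9] 3·9 + 4  →[9↦10]→  3·10 + 4 = 34  −1 ⇒ G_5=33
G_5=33  [base 10] 3·10 + 3  →[10↦11]→  3·11 + 3 = 36  −1 ⇒ G_6=35
G_6=35  [base 11] 3·11 + 2  →[11↦12]→  3·12 + 2 = 38  −1 ⇒ G_7=37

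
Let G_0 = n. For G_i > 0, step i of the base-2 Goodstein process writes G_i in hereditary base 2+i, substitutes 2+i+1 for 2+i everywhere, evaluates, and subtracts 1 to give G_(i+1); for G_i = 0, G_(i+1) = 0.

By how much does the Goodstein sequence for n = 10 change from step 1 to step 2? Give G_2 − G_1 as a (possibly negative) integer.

942

base 2: 10 = 2^(2 + 1) + 2; at 3: 3^(3 + 1) + 3 = 84; next = 83
base 3: 83 = 3^(3 + 1) + 2; at 4: 4^(4 + 1) + 2 = 1026; next = 1025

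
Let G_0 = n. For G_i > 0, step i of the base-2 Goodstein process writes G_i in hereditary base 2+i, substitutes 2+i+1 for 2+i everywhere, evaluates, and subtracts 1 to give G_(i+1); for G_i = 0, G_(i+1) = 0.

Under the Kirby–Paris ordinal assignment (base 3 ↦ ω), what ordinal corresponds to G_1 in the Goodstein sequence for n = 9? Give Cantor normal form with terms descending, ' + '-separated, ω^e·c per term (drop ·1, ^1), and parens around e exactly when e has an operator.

ω^(ω + 1)

step 0: 9 = 2^(2 + 1) + 1; sub 3 for 2: 3^(3 + 1) + 1; = 82; G_1 = 82−1 = 81
step 1: 81 = 3^(3 + 1); sub 4 for 3: 4^(4 + 1); = 1024; G_2 = 1024−1 = 1023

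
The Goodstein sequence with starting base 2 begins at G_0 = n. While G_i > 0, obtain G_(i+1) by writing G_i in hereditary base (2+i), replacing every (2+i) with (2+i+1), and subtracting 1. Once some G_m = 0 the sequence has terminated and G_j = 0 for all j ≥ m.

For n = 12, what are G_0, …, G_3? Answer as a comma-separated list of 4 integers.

12 —HB2→ 2^(2 + 1) + 2^2 —bump→ 3^(3 + 1) + 3^3 = 108 —(−1)→ 107
107 —HB3→ 3^(3 + 1) + 2·3^2 + 2·3 + 2 —bump→ 4^(4 + 1) + 2·4^2 + 2·4 + 2 = 1066 —(−1)→ 1065
1065 —HB4→ 4^(4 + 1) + 2·4^2 + 2·4 + 1 —bump→ 5^(5 + 1) + 2·5^2 + 2·5 + 1 = 15686 —(−1)→ 15685

12, 107, 1065, 15685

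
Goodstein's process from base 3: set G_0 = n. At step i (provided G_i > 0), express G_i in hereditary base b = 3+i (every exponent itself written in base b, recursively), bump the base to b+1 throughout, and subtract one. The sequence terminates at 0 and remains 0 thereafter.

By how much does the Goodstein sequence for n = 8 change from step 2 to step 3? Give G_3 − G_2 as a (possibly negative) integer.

1

i=0: 8 = 2·3 + 2 (b=3); 3→4: 2·4 + 2 = 10; 10−1 = 9
i=1: 9 = 2·4 + 1 (b=4); 4→5: 2·5 + 1 = 11; 11−1 = 10
i=2: 10 = 2·5 (b=5); 5→6: 2·6 = 12; 12−1 = 11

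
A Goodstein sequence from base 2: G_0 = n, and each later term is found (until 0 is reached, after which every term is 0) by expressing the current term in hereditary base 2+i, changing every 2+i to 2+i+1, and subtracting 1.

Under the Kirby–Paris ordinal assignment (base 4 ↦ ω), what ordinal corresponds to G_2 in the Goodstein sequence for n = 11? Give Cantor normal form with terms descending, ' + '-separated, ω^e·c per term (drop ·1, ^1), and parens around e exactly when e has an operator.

i=0: 11 = 2^(2 + 1) + 2 + 1 (b=2); 2→3: 3^(3 + 1) + 3 + 1 = 85; 85−1 = 84
i=1: 84 = 3^(3 + 1) + 3 (b=3); 3→4: 4^(4 + 1) + 4 = 1028; 1028−1 = 1027
i=2: 1027 = 4^(4 + 1) + 3 (b=4); 4→5: 5^(5 + 1) + 3 = 15628; 15628−1 = 15627

ω^(ω + 1) + 3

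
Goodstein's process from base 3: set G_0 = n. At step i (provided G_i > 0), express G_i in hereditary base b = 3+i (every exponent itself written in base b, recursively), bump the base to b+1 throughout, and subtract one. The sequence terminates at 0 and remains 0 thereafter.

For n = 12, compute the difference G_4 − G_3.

12

base 3: 12 = 3^2 + 3; at 4: 4^2 + 4 = 20; next = 19
base 4: 19 = 4^2 + 3; at 5: 5^2 + 3 = 28; next = 27
base 5: 27 = 5^2 + 2; at 6: 6^2 + 2 = 38; next = 37
base 6: 37 = 6^2 + 1; at 7: 7^2 + 1 = 50; next = 49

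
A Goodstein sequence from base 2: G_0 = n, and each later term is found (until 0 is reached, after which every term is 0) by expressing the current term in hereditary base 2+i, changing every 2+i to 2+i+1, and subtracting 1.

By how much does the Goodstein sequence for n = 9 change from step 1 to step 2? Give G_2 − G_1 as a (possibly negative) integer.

942

step 0: 9 = 2^(2 + 1) + 1; sub 3 for 2: 3^(3 + 1) + 1; = 82; G_1 = 82−1 = 81
step 1: 81 = 3^(3 + 1); sub 4 for 3: 4^(4 + 1); = 1024; G_2 = 1024−1 = 1023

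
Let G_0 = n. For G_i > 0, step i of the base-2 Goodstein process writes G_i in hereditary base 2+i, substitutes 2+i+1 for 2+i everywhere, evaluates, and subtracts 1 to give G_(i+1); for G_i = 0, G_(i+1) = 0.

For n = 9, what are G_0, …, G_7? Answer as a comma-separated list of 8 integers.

9 —HB2→ 2^(2 + 1) + 1 —bump→ 3^(3 + 1) + 1 = 82 —(−1)→ 81
81 —HB3→ 3^(3 + 1) —bump→ 4^(4 + 1) = 1024 —(−1)→ 1023
1023 —HB4→ 3·4^4 + 3·4^3 + 3·4^2 + 3·4 + 3 —bump→ 3·5^5 + 3·5^3 + 3·5^2 + 3·5 + 3 = 9843 —(−1)→ 9842
9842 —HB5→ 3·5^5 + 3·5^3 + 3·5^2 + 3·5 + 2 —bump→ 3·6^6 + 3·6^3 + 3·6^2 + 3·6 + 2 = 140744 —(−1)→ 140743
140743 —HB6→ 3·6^6 + 3·6^3 + 3·6^2 + 3·6 + 1 —bump→ 3·7^7 + 3·7^3 + 3·7^2 + 3·7 + 1 = 2471827 —(−1)→ 2471826
2471826 —HB7→ 3·7^7 + 3·7^3 + 3·7^2 + 3·7 —bump→ 3·8^8 + 3·8^3 + 3·8^2 + 3·8 = 50333400 —(−1)→ 50333399
50333399 —HB8→ 3·8^8 + 3·8^3 + 3·8^2 + 2·8 + 7 —bump→ 3·9^9 + 3·9^3 + 3·9^2 + 2·9 + 7 = 1162263922 —(−1)→ 1162263921

9, 81, 1023, 9842, 140743, 2471826, 50333399, 1162263921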